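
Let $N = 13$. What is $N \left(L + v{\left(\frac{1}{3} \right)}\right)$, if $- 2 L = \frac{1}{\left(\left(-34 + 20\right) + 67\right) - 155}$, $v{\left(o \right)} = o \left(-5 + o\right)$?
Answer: $- \frac{12337}{612} \approx -20.159$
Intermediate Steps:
$L = \frac{1}{204}$ ($L = - \frac{1}{2 \left(\left(\left(-34 + 20\right) + 67\right) - 155\right)} = - \frac{1}{2 \left(\left(-14 + 67\right) - 155\right)} = - \frac{1}{2 \left(53 - 155\right)} = - \frac{1}{2 \left(-102\right)} = \left(- \frac{1}{2}\right) \left(- \frac{1}{102}\right) = \frac{1}{204} \approx 0.004902$)
$N \left(L + v{\left(\frac{1}{3} \right)}\right) = 13 \left(\frac{1}{204} + \frac{-5 + \frac{1}{3}}{3}\right) = 13 \left(\frac{1}{204} + \frac{1}{3} \left(- \frac{14}{3}\right)\right) = 13 \left(\frac{1}{204} - \frac{14}{9}\right) = 13 \left(- \frac{949}{612}\right) = - \frac{12337}{612}$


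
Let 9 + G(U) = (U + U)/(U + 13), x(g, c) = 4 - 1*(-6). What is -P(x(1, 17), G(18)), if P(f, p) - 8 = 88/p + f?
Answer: -1646/243 ≈ -6.7737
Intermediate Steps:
x(g, c) = 10 (x(g, c) = 4 + 6 = 10)
G(U) = -9 + 2*U/(13 + U) (G(U) = -9 + (U + U)/(U + 13) = -9 + (2*U)/(13 + U) = -9 + 2*U/(13 + U))
P(f, p) = 8 + f + 88/p (P(f, p) = 8 + (88/p + f) = 8 + (f + 88/p) = 8 + f + 88/p)
-P(x(1, 17), G(18)) = -(8 + 10 + 88/(((-117 - 7*18)/(13 + 18)))) = -(8 + 10 + 88/(((-117 - 126)/31))) = -(8 + 10 + 88/(((1/31)*(-243)))) = -(8 + 10 + 88/(-243/31)) = -(8 + 10 + 88*(-31/243)) = -(8 + 10 - 2728/243) = -1*1646/243 = -1646/243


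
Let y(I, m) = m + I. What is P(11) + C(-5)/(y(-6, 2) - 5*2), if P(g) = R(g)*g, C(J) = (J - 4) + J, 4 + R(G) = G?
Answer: 78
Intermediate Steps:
y(I, m) = I + m
R(G) = -4 + G
C(J) = -4 + 2*J (C(J) = (-4 + J) + J = -4 + 2*J)
P(g) = g*(-4 + g) (P(g) = (-4 + g)*g = g*(-4 + g))
P(11) + C(-5)/(y(-6, 2) - 5*2) = 11*(-4 + 11) + (-4 + 2*(-5))/((-6 + 2) - 5*2) = 11*7 + (-4 - 10)/(-4 - 10) = 77 - 14/(-14) = 77 - 1/14*(-14) = 77 + 1 = 78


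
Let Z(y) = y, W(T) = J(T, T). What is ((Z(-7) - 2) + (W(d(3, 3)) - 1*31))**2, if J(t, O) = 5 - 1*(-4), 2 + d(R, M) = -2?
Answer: 961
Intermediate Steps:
d(R, M) = -4 (d(R, M) = -2 - 2 = -4)
J(t, O) = 9 (J(t, O) = 5 + 4 = 9)
W(T) = 9
((Z(-7) - 2) + (W(d(3, 3)) - 1*31))**2 = ((-7 - 2) + (9 - 1*31))**2 = (-9 + (9 - 31))**2 = (-9 - 22)**2 = (-31)**2 = 961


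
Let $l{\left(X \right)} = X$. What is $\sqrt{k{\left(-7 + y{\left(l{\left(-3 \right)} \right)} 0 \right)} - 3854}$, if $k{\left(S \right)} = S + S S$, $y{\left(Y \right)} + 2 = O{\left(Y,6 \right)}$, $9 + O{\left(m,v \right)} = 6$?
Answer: $2 i \sqrt{953} \approx 61.741 i$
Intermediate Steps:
$O{\left(m,v \right)} = -3$ ($O{\left(m,v \right)} = -9 + 6 = -3$)
$y{\left(Y \right)} = -5$ ($y{\left(Y \right)} = -2 - 3 = -5$)
$k{\left(S \right)} = S + S^{2}$
$\sqrt{k{\left(-7 + y{\left(l{\left(-3 \right)} \right)} 0 \right)} - 3854} = \sqrt{\left(-7 - 0\right) \left(1 - 7\right) - 3854} = \sqrt{\left(-7 + 0\right) \left(1 + \left(-7 + 0\right)\right) - 3854} = \sqrt{- 7 \left(1 - 7\right) - 3854} = \sqrt{\left(-7\right) \left(-6\right) - 3854} = \sqrt{42 - 3854} = \sqrt{-3812} = 2 i \sqrt{953}$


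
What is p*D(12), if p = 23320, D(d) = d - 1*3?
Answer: 209880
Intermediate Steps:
D(d) = -3 + d (D(d) = d - 3 = -3 + d)
p*D(12) = 23320*(-3 + 12) = 23320*9 = 209880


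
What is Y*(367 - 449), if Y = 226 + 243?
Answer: -38458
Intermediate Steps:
Y = 469
Y*(367 - 449) = 469*(367 - 449) = 469*(-82) = -38458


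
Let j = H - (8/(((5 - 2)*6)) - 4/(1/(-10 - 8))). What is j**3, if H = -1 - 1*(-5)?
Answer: -233744896/729 ≈ -3.2064e+5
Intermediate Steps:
H = 4 (H = -1 + 5 = 4)
j = -616/9 (j = 4 - (8/(((5 - 2)*6)) - 4/(1/(-10 - 8))) = 4 - (8/((3*6)) - 4/(1/(-18))) = 4 - (8/18 - 4/(-1/18)) = 4 - (8*(1/18) - 4*(-18)) = 4 - (4/9 + 72) = 4 - 1*652/9 = 4 - 652/9 = -616/9 ≈ -68.444)
j**3 = (-616/9)**3 = -233744896/729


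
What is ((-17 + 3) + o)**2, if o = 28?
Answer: 196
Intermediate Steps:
((-17 + 3) + o)**2 = ((-17 + 3) + 28)**2 = (-14 + 28)**2 = 14**2 = 196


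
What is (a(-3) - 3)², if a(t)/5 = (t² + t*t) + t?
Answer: 5184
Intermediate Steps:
a(t) = 5*t + 10*t² (a(t) = 5*((t² + t*t) + t) = 5*((t² + t²) + t) = 5*(2*t² + t) = 5*(t + 2*t²) = 5*t + 10*t²)
(a(-3) - 3)² = (5*(-3)*(1 + 2*(-3)) - 3)² = (5*(-3)*(1 - 6) - 3)² = (5*(-3)*(-5) - 3)² = (75 - 3)² = 72² = 5184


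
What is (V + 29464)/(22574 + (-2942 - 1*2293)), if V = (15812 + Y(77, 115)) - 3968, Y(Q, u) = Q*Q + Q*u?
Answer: 56092/17339 ≈ 3.2350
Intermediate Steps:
Y(Q, u) = Q² + Q*u
V = 26628 (V = (15812 + 77*(77 + 115)) - 3968 = (15812 + 77*192) - 3968 = (15812 + 14784) - 3968 = 30596 - 3968 = 26628)
(V + 29464)/(22574 + (-2942 - 1*2293)) = (26628 + 29464)/(22574 + (-2942 - 1*2293)) = 56092/(22574 + (-2942 - 2293)) = 56092/(22574 - 5235) = 56092/17339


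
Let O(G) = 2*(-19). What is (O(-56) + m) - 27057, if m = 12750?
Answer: -14345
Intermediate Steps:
O(G) = -38
(O(-56) + m) - 27057 = (-38 + 12750) - 27057 = 12712 - 27057 = -14345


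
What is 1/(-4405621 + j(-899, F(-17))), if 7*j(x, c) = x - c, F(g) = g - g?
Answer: -7/30840246 ≈ -2.2698e-7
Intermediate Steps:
F(g) = 0
j(x, c) = -c/7 + x/7 (j(x, c) = (x - c)/7 = -c/7 + x/7)
1/(-4405621 + j(-899, F(-17))) = 1/(-4405621 + (-1/7*0 + (1/7)*(-899))) = 1/(-4405621 + (0 - 899/7)) = 1/(-4405621 - 899/7) = 1/(-30840246/7) = -7/30840246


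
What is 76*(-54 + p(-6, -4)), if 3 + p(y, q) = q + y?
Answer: -5092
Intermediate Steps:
p(y, q) = -3 + q + y (p(y, q) = -3 + (q + y) = -3 + q + y)
76*(-54 + p(-6, -4)) = 76*(-54 + (-3 - 4 - 6)) = 76*(-54 - 13) = 76*(-67) = -5092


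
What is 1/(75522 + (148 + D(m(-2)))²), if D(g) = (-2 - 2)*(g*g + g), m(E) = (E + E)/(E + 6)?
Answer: 1/97426 ≈ 1.0264e-5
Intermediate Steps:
m(E) = 2*E/(6 + E) (m(E) = (2*E)/(6 + E) = 2*E/(6 + E))
D(g) = -4*g - 4*g² (D(g) = -4*(g² + g) = -4*(g + g²) = -4*g - 4*g²)
1/(75522 + (148 + D(m(-2)))²) = 1/(75522 + (148 - 4*2*(-2)/(6 - 2)*(1 + 2*(-2)/(6 - 2)))²) = 1/(75522 + (148 - 4*2*(-2)/4*(1 + 2*(-2)/4))²) = 1/(75522 + (148 - 4*2*(-2)*(¼)*(1 + 2*(-2)*(¼)))²) = 1/(75522 + (148 - 4*(-1)*(1 - 1))²) = 1/(75522 + (148 - 4*(-1)*0)²) = 1/(75522 + (148 + 0)²) = 1/(75522 + 148²) = 1/(75522 + 21904) = 1/97426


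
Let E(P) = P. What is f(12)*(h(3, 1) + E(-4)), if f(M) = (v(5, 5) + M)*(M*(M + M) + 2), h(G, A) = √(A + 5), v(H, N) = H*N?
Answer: -42920 + 10730*√6 ≈ -16637.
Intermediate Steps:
h(G, A) = √(5 + A)
f(M) = (2 + 2*M²)*(25 + M) (f(M) = (5*5 + M)*(M*(M + M) + 2) = (25 + M)*(M*(2*M) + 2) = (25 + M)*(2*M² + 2) = (25 + M)*(2 + 2*M²) = (2 + 2*M²)*(25 + M))
f(12)*(h(3, 1) + E(-4)) = (50 + 2*12 + 2*12³ + 50*12²)*(√(5 + 1) - 4) = (50 + 24 + 2*1728 + 50*144)*(√6 - 4) = (50 + 24 + 3456 + 7200)*(-4 + √6) = 10730*(-4 + √6) = -42920 + 10730*√6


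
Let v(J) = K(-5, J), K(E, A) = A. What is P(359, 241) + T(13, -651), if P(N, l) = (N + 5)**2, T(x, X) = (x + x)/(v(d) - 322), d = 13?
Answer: 40941238/309 ≈ 1.3250e+5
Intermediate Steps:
v(J) = J
T(x, X) = -2*x/309 (T(x, X) = (x + x)/(13 - 322) = (2*x)/(-309) = (2*x)*(-1/309) = -2*x/309)
P(N, l) = (5 + N)**2
P(359, 241) + T(13, -651) = (5 + 359)**2 - 2/309*13 = 364**2 - 26/309 = 132496 - 26/309 = 40941238/309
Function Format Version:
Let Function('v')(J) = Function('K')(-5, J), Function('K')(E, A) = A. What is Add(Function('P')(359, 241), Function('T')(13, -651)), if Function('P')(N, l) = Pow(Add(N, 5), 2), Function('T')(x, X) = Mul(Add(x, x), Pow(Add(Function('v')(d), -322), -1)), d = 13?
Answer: Rational(40941238, 309) ≈ 1.3250e+5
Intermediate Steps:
Function('v')(J) = J
Function('T')(x, X) = Mul(Rational(-2, 309), x) (Function('T')(x, X) = Mul(Add(x, x), Pow(Add(13, -322), -1)) = Mul(Mul(2, x), Pow(-309, -1)) = Mul(Mul(2, x), Rational(-1, 309)) = Mul(Rational(-2, 309), x))
Function('P')(N, l) = Pow(Add(5, N), 2)
Add(Function('P')(359, 241), Function('T')(13, -651)) = Add(Pow(Add(5, 359), 2), Mul(Rational(-2, 309), 13)) = Add(Pow(364, 2), Rational(-26, 309)) = Add(132496, Rational(-26, 309)) = Rational(40941238, 309)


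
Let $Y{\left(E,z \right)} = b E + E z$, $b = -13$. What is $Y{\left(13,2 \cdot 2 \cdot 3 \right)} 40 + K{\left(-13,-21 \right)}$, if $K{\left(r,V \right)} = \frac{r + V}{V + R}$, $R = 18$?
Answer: $- \frac{1526}{3} \approx -508.67$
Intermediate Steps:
$K{\left(r,V \right)} = \frac{V + r}{18 + V}$ ($K{\left(r,V \right)} = \frac{r + V}{V + 18} = \frac{V + r}{18 + V}$)
$Y{\left(E,z \right)} = - 13 E + E z$
$Y{\left(13,2 \cdot 2 \cdot 3 \right)} 40 + K{\left(-13,-21 \right)} = 13 \left(-13 + 2 \cdot 2 \cdot 3\right) 40 + \frac{-21 - 13}{18 - 21} = 13 \left(-13 + 4 \cdot 3\right) 40 + \frac{1}{-3} \left(-34\right) = 13 \left(-13 + 12\right) 40 - - \frac{34}{3} = 13 \left(-1\right) 40 + \frac{34}{3} = \left(-13\right) 40 + \frac{34}{3} = -520 + \frac{34}{3} = - \frac{1526}{3}$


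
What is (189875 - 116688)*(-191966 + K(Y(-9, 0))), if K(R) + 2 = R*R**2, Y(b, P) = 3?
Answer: -14047585967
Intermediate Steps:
K(R) = -2 + R**3 (K(R) = -2 + R*R**2 = -2 + R**3)
(189875 - 116688)*(-191966 + K(Y(-9, 0))) = (189875 - 116688)*(-191966 + (-2 + 3**3)) = 73187*(-191966 + (-2 + 27)) = 73187*(-191966 + 25) = 73187*(-191941) = -14047585967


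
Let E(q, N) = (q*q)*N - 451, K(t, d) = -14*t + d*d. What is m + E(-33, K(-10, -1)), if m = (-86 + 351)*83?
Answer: 175093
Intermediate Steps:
K(t, d) = d² - 14*t (K(t, d) = -14*t + d² = d² - 14*t)
E(q, N) = -451 + N*q² (E(q, N) = q²*N - 451 = N*q² - 451 = -451 + N*q²)
m = 21995 (m = 265*83 = 21995)
m + E(-33, K(-10, -1)) = 21995 + (-451 + ((-1)² - 14*(-10))*(-33)²) = 21995 + (-451 + (1 + 140)*1089) = 21995 + (-451 + 141*1089) = 21995 + (-451 + 153549) = 21995 + 153098 = 175093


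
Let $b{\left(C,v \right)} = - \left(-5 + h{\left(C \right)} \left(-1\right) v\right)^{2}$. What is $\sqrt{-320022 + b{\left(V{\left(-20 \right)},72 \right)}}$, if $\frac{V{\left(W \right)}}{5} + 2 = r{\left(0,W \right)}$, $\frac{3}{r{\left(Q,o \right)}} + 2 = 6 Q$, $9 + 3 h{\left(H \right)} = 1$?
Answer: $i \sqrt{354991} \approx 595.81 i$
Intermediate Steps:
$h{\left(H \right)} = - \frac{8}{3}$ ($h{\left(H \right)} = -3 + \frac{1}{3} \cdot 1 = -3 + \frac{1}{3} = - \frac{8}{3}$)
$r{\left(Q,o \right)} = \frac{3}{-2 + 6 Q}$
$V{\left(W \right)} = - \frac{35}{2}$ ($V{\left(W \right)} = -10 + 5 \frac{3}{2 \left(-1 + 3 \cdot 0\right)} = -10 + 5 \frac{3}{2 \left(-1 + 0\right)} = -10 + 5 \frac{3}{2 \left(-1\right)} = -10 + 5 \cdot \frac{3}{2} \left(-1\right) = -10 + 5 \left(- \frac{3}{2}\right) = -10 - \frac{15}{2} = - \frac{35}{2}$)
$b{\left(C,v \right)} = - \left(-5 + \frac{8 v}{3}\right)^{2}$ ($b{\left(C,v \right)} = - \left(-5 + \left(- \frac{8}{3}\right) \left(-1\right) v\right)^{2} = - \left(-5 + \frac{8 v}{3}\right)^{2}$)
$\sqrt{-320022 + b{\left(V{\left(-20 \right)},72 \right)}} = \sqrt{-320022 - \frac{\left(-15 + 8 \cdot 72\right)^{2}}{9}} = \sqrt{-320022 - \frac{\left(-15 + 576\right)^{2}}{9}} = \sqrt{-320022 - \frac{561^{2}}{9}} = \sqrt{-320022 - 34969} = \sqrt{-354991} = i \sqrt{354991}$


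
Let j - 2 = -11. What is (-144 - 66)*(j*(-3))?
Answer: -5670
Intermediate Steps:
j = -9 (j = 2 - 11 = -9)
(-144 - 66)*(j*(-3)) = (-144 - 66)*(-9*(-3)) = -210*27 = -5670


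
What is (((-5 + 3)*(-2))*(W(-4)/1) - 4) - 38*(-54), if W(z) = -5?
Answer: 2028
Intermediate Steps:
(((-5 + 3)*(-2))*(W(-4)/1) - 4) - 38*(-54) = (((-5 + 3)*(-2))*(-5/1) - 4) - 38*(-54) = ((-2*(-2))*(-5*1) - 4) + 2052 = (4*(-5) - 4) + 2052 = (-20 - 4) + 2052 = -24 + 2052 = 2028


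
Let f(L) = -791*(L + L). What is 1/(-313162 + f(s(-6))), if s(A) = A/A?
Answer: -1/314744 ≈ -3.1772e-6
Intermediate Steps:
s(A) = 1
f(L) = -1582*L
1/(-313162 + f(s(-6))) = 1/(-313162 - 1582*1) = 1/(-313162 - 1582) = 1/(-314744) = -1/314744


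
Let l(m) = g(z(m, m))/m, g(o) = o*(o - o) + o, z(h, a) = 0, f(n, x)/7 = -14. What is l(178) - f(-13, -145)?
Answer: 98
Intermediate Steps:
f(n, x) = -98 (f(n, x) = 7*(-14) = -98)
g(o) = o (g(o) = o*0 + o = 0 + o = o)
l(m) = 0 (l(m) = 0/m = 0)
l(178) - f(-13, -145) = 0 - 1*(-98) = 0 + 98 = 98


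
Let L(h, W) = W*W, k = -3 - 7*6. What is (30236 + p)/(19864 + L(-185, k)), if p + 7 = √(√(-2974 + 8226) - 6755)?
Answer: 30229/21889 + √(-6755 + 2*√1313)/21889 ≈ 1.381 + 0.0037346*I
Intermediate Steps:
k = -45 (k = -3 - 42 = -45)
p = -7 + √(-6755 + 2*√1313) (p = -7 + √(√(-2974 + 8226) - 6755) = -7 + √(√5252 - 6755) = -7 + √(2*√1313 - 6755) = -7 + √(-6755 + 2*√1313) ≈ -7.0 + 81.747*I)
L(h, W) = W²
(30236 + p)/(19864 + L(-185, k)) = (30236 + (-7 + I*√(6755 - 2*√1313)))/(19864 + (-45)²) = (30229 + I*√(6755 - 2*√1313))/(19864 + 2025) = (30229 + I*√(6755 - 2*√1313))/21889 = (30229 + I*√(6755 - 2*√1313))*(1/21889) = 30229/21889 + I*√(6755 - 2*√1313)/21889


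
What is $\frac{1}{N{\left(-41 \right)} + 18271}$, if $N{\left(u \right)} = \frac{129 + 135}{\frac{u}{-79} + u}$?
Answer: $\frac{533}{9734967} \approx 5.4751 \cdot 10^{-5}$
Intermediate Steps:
$N{\left(u \right)} = \frac{3476}{13 u}$ ($N{\left(u \right)} = \frac{264}{u \left(- \frac{1}{79}\right) + u} = \frac{264}{- \frac{u}{79} + u} = \frac{264}{\frac{78}{79} u} = 264 \frac{79}{78 u} = \frac{3476}{13 u}$)
$\frac{1}{N{\left(-41 \right)} + 18271} = \frac{1}{\frac{3476}{13 \left(-41\right)} + 18271} = \frac{1}{\frac{3476}{13} \left(- \frac{1}{41}\right) + 18271} = \frac{1}{- \frac{3476}{533} + 18271} = \frac{1}{\frac{9734967}{533}} = \frac{533}{9734967}$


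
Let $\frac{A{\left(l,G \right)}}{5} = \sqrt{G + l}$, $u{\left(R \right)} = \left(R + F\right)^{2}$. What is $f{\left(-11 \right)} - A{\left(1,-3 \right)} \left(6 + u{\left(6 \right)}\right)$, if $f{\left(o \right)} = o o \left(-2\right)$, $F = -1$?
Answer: $37510 i \sqrt{2} \approx 53047.0 i$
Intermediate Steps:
$f{\left(o \right)} = - 2 o^{2}$ ($f{\left(o \right)} = o^{2} \left(-2\right) = - 2 o^{2}$)
$u{\left(R \right)} = \left(-1 + R\right)^{2}$ ($u{\left(R \right)} = \left(R - 1\right)^{2} = \left(-1 + R\right)^{2}$)
$A{\left(l,G \right)} = 5 \sqrt{G + l}$
$f{\left(-11 \right)} - A{\left(1,-3 \right)} \left(6 + u{\left(6 \right)}\right) = - 2 \left(-11\right)^{2} - 5 \sqrt{-3 + 1} \left(6 + \left(-1 + 6\right)^{2}\right) = \left(-2\right) 121 - 5 \sqrt{-2} \left(6 + 5^{2}\right) = - 242 - 5 i \sqrt{2} \left(6 + 25\right) = - 242 - 5 i \sqrt{2} \cdot 31 = - 242 \left(- 155 i \sqrt{2}\right) = 37510 i \sqrt{2}$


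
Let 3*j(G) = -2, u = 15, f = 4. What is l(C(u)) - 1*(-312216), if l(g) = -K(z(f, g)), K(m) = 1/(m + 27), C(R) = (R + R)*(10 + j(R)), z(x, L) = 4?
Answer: 9678695/31 ≈ 3.1222e+5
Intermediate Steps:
j(G) = -⅔ (j(G) = (⅓)*(-2) = -⅔)
C(R) = 56*R/3 (C(R) = (R + R)*(10 - ⅔) = (2*R)*(28/3) = 56*R/3)
K(m) = 1/(27 + m)
l(g) = -1/31 (l(g) = -1/(27 + 4) = -1/31)
l(C(u)) - 1*(-312216) = -1/31 - 1*(-312216) = -1/31 + 312216 = 9678695/31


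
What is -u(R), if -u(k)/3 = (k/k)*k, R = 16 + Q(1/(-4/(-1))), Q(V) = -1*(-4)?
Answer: 60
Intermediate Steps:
Q(V) = 4
R = 20 (R = 16 + 4 = 20)
u(k) = -3*k (u(k) = -3*k/k*k = -3*k)
-u(R) = -(-3)*20 = -1*(-60) = 60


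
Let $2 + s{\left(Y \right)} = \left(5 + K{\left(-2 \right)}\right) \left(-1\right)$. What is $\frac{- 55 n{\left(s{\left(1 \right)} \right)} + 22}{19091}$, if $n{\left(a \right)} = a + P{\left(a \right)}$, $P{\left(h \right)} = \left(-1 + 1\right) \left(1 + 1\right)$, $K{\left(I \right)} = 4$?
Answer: $\frac{627}{19091} \approx 0.032843$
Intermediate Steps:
$s{\left(Y \right)} = -11$ ($s{\left(Y \right)} = -2 + \left(5 + 4\right) \left(-1\right) = -2 + 9 \left(-1\right) = -2 - 9 = -11$)
$P{\left(h \right)} = 0$ ($P{\left(h \right)} = 0 \cdot 2 = 0$)
$n{\left(a \right)} = a$ ($n{\left(a \right)} = a + 0 = a$)
$\frac{- 55 n{\left(s{\left(1 \right)} \right)} + 22}{19091} = \frac{\left(-55\right) \left(-11\right) + 22}{19091} = \left(605 + 22\right) \frac{1}{19091} = 627 \cdot \frac{1}{19091} = \frac{627}{19091}$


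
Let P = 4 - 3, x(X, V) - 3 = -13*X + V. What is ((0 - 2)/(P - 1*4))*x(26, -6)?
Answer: -682/3 ≈ -227.33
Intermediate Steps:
x(X, V) = 3 + V - 13*X (x(X, V) = 3 + (-13*X + V) = 3 + (V - 13*X) = 3 + V - 13*X)
P = 1
((0 - 2)/(P - 1*4))*x(26, -6) = ((0 - 2)/(1 - 1*4))*(3 - 6 - 13*26) = (-2/(1 - 4))*(3 - 6 - 338) = -2/(-3)*(-341) = -2*(-⅓)*(-341) = (⅔)*(-341) = -682/3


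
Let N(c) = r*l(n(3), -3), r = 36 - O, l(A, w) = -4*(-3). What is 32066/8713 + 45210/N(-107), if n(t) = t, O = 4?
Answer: 67704679/557632 ≈ 121.41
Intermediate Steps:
l(A, w) = 12
r = 32 (r = 36 - 1*4 = 36 - 4 = 32)
N(c) = 384 (N(c) = 32*12 = 384)
32066/8713 + 45210/N(-107) = 32066/8713 + 45210/384 = 32066*(1/8713) + 45210*(1/384) = 32066/8713 + 7535/64 = 67704679/557632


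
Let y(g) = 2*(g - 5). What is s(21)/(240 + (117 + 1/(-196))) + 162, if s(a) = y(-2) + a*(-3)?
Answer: 1029110/6361 ≈ 161.78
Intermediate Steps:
y(g) = -10 + 2*g (y(g) = 2*(-5 + g) = -10 + 2*g)
s(a) = -14 - 3*a (s(a) = (-10 + 2*(-2)) + a*(-3) = (-10 - 4) - 3*a = -14 - 3*a)
s(21)/(240 + (117 + 1/(-196))) + 162 = (-14 - 3*21)/(240 + (117 + 1/(-196))) + 162 = (-14 - 63)/(240 + (117 - 1/196)) + 162 = -77/(240 + 22931/196) + 162 = -77/69971/196 + 162 = -77*196/69971 + 162 = -1372/6361 + 162 = 1029110/6361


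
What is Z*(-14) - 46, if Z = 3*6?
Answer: -298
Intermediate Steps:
Z = 18
Z*(-14) - 46 = 18*(-14) - 46 = -252 - 46 = -298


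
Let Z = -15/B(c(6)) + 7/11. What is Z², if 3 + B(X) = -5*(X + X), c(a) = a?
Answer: 40804/53361 ≈ 0.76468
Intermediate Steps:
B(X) = -3 - 10*X (B(X) = -3 - 5*(X + X) = -3 - 10*X)
Z = 202/231 (Z = -15/(-3 - 10*6) + 7/11 = -15/(-3 - 60) + 7*(1/11) = -15/(-63) + 7/11 = -15*(-1/63) + 7/11 = 5/21 + 7/11 = 202/231 ≈ 0.87446)
Z² = (202/231)² = 40804/53361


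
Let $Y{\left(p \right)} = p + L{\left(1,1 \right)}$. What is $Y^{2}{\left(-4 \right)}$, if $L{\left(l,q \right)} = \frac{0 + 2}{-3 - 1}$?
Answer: $\frac{81}{4} \approx 20.25$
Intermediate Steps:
$L{\left(l,q \right)} = - \frac{1}{2}$ ($L{\left(l,q \right)} = \frac{2}{-4} = 2 \left(- \frac{1}{4}\right) = - \frac{1}{2}$)
$Y{\left(p \right)} = - \frac{1}{2} + p$ ($Y{\left(p \right)} = p - \frac{1}{2} = - \frac{1}{2} + p$)
$Y^{2}{\left(-4 \right)} = \left(- \frac{1}{2} - 4\right)^{2} = \left(- \frac{9}{2}\right)^{2} = \frac{81}{4}$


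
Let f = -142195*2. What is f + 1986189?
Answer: 1701799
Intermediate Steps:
f = -284390
f + 1986189 = -284390 + 1986189 = 1701799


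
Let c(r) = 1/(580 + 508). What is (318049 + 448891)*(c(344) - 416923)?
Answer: -86973339576905/272 ≈ -3.1975e+11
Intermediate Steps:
c(r) = 1/1088
(318049 + 448891)*(c(344) - 416923) = (318049 + 448891)*(1/1088 - 416923) = 766940*(-453612223/1088) = -86973339576905/272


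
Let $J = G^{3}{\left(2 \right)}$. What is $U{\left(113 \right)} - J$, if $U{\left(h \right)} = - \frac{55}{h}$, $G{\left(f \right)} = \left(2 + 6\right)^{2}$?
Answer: $- \frac{29622327}{113} \approx -2.6214 \cdot 10^{5}$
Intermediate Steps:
$G{\left(f \right)} = 64$ ($G{\left(f \right)} = 8^{2} = 64$)
$J = 262144$ ($J = 64^{3} = 262144$)
$U{\left(113 \right)} - J = - \frac{55}{113} - 262144 = - \frac{29622327}{113}$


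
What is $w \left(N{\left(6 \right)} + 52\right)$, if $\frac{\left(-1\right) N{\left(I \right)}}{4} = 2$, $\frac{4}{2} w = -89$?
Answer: $-1958$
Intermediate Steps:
$w = - \frac{89}{2}$ ($w = \frac{1}{2} \left(-89\right) = - \frac{89}{2} \approx -44.5$)
$N{\left(I \right)} = -8$ ($N{\left(I \right)} = \left(-4\right) 2 = -8$)
$w \left(N{\left(6 \right)} + 52\right) = - \frac{89 \left(-8 + 52\right)}{2} = \left(- \frac{89}{2}\right) 44 = -1958$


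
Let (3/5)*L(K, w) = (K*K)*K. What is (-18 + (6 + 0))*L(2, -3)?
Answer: -160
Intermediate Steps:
L(K, w) = 5*K³/3 (L(K, w) = 5*((K*K)*K)/3 = 5*(K²*K)/3 = 5*K³/3)
(-18 + (6 + 0))*L(2, -3) = (-18 + (6 + 0))*((5/3)*2³) = (-18 + 6)*((5/3)*8) = -12*40/3 = -160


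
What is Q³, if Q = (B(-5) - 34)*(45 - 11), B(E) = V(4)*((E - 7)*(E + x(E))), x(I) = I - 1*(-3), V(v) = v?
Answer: 1082573968832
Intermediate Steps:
x(I) = 3 + I (x(I) = I + 3 = 3 + I)
B(E) = 4*(-7 + E)*(3 + 2*E) (B(E) = 4*((E - 7)*(E + (3 + E))) = 4*((-7 + E)*(3 + 2*E)) = 4*(-7 + E)*(3 + 2*E))
Q = 10268 (Q = ((-84 - 44*(-5) + 8*(-5)²) - 34)*(45 - 11) = ((-84 + 220 + 8*25) - 34)*34 = ((-84 + 220 + 200) - 34)*34 = (336 - 34)*34 = 302*34 = 10268)
Q³ = 10268³ = 1082573968832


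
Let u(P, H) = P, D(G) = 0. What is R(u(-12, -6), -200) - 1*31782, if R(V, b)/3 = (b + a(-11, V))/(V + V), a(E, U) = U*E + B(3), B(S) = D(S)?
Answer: -63547/2 ≈ -31774.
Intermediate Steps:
B(S) = 0
a(E, U) = E*U (a(E, U) = U*E + 0 = E*U + 0 = E*U)
R(V, b) = 3*(b - 11*V)/(2*V) (R(V, b) = 3*((b - 11*V)/(V + V)) = 3*((b - 11*V)/((2*V))) = 3*((b - 11*V)*(1/(2*V))) = 3*((b - 11*V)/(2*V)) = 3*(b - 11*V)/(2*V))
R(u(-12, -6), -200) - 1*31782 = (3/2)*(-200 - 11*(-12))/(-12) - 1*31782 = (3/2)*(-1/12)*(-200 + 132) - 31782 = (3/2)*(-1/12)*(-68) - 31782 = 17/2 - 31782 = -63547/2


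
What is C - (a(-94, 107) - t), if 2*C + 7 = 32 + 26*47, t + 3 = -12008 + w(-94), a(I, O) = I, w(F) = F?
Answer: -22775/2 ≈ -11388.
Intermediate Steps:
t = -12105 (t = -3 + (-12008 - 94) = -3 - 12102 = -12105)
C = 1247/2 (C = -7/2 + (32 + 26*47)/2 = -7/2 + (32 + 1222)/2 = -7/2 + (1/2)*1254 = -7/2 + 627 = 1247/2 ≈ 623.50)
C - (a(-94, 107) - t) = 1247/2 - (-94 - 1*(-12105)) = 1247/2 - (-94 + 12105) = 1247/2 - 1*12011 = 1247/2 - 12011 = -22775/2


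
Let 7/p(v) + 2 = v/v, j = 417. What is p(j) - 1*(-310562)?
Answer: 310555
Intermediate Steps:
p(v) = -7 (p(v) = 7/(-2 + v/v) = 7/(-2 + 1) = 7/(-1) = 7*(-1) = -7)
p(j) - 1*(-310562) = -7 - 1*(-310562) = -7 + 310562 = 310555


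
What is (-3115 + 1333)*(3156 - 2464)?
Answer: -1233144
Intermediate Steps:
(-3115 + 1333)*(3156 - 2464) = -1782*692 = -1233144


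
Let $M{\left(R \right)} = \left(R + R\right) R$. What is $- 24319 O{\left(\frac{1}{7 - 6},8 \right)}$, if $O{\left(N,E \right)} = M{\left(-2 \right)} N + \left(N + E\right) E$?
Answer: $-1945520$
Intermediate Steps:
$M{\left(R \right)} = 2 R^{2}$ ($M{\left(R \right)} = 2 R R = 2 R^{2}$)
$O{\left(N,E \right)} = 8 N + E \left(E + N\right)$ ($O{\left(N,E \right)} = 2 \left(-2\right)^{2} N + \left(N + E\right) E = 2 \cdot 4 N + \left(E + N\right) E = 8 N + E \left(E + N\right)$)
$- 24319 O{\left(\frac{1}{7 - 6},8 \right)} = - 24319 \left(8^{2} + \frac{8}{7 - 6} + \frac{8}{7 - 6}\right) = - 24319 \left(64 + \frac{8}{1} + \frac{8}{1}\right) = - 24319 \left(64 + 8 \cdot 1 + 8 \cdot 1\right) = - 24319 \left(64 + 8 + 8\right) = \left(-24319\right) 80 = -1945520$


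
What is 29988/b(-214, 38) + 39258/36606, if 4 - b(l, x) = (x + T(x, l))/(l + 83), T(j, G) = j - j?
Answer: 11985508197/1714381 ≈ 6991.2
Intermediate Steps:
T(j, G) = 0
b(l, x) = 4 - x/(83 + l) (b(l, x) = 4 - (x + 0)/(l + 83) = 4 - x/(83 + l))
29988/b(-214, 38) + 39258/36606 = 29988/(((332 - 1*38 + 4*(-214))/(83 - 214))) + 39258/36606 = 29988/(((332 - 38 - 856)/(-131))) + 39258*(1/36606) = 29988/((-1/131*(-562))) + 6543/6101 = 29988/(562/131) + 6543/6101 = 29988*(131/562) + 6543/6101 = 1964214/281 + 6543/6101 = 11985508197/1714381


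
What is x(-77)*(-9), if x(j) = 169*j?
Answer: 117117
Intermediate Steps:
x(-77)*(-9) = (169*(-77))*(-9) = -13013*(-9) = 117117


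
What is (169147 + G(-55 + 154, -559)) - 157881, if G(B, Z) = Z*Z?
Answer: 323747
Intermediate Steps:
G(B, Z) = Z²
(169147 + G(-55 + 154, -559)) - 157881 = (169147 + (-559)²) - 157881 = (169147 + 312481) - 157881 = 481628 - 157881 = 323747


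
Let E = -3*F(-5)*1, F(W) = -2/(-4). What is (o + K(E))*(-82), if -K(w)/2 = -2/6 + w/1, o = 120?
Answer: -30422/3 ≈ -10141.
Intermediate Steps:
F(W) = ½ (F(W) = -2*(-¼) = ½)
E = -3/2 (E = -3*½*1 = -3/2*1 = -3/2 ≈ -1.5000)
K(w) = ⅔ - 2*w (K(w) = -2*(-2/6 + w/1) = -2*(-2*⅙ + w*1) = -2*(-⅓ + w) = ⅔ - 2*w)
(o + K(E))*(-82) = (120 + (⅔ - 2*(-3/2)))*(-82) = (120 + (⅔ + 3))*(-82) = (120 + 11/3)*(-82) = (371/3)*(-82) = -30422/3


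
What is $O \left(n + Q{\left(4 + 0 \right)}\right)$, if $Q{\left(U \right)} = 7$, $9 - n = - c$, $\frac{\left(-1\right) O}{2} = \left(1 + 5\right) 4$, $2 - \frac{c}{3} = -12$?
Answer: $-2784$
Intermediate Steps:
$c = 42$ ($c = 6 - -36 = 6 + 36 = 42$)
$O = -48$ ($O = - 2 \left(1 + 5\right) 4 = - 2 \cdot 6 \cdot 4 = \left(-2\right) 24 = -48$)
$n = 51$ ($n = 9 - \left(-1\right) 42 = 9 - -42 = 9 + 42 = 51$)
$O \left(n + Q{\left(4 + 0 \right)}\right) = - 48 \left(51 + 7\right) = \left(-48\right) 58 = -2784$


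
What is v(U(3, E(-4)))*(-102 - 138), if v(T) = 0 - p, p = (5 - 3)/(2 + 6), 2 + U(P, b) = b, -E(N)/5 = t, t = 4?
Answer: 60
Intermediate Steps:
E(N) = -20 (E(N) = -5*4 = -20)
U(P, b) = -2 + b
p = ¼ (p = 2/8 = 2*(⅛) = ¼ ≈ 0.25000)
v(T) = -¼ (v(T) = 0 - 1*¼ = 0 - ¼ = -¼)
v(U(3, E(-4)))*(-102 - 138) = -(-102 - 138)/4 = -¼*(-240) = 60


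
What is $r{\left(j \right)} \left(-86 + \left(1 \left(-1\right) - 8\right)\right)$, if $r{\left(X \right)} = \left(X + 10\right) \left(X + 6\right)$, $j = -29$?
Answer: $-41515$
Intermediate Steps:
$r{\left(X \right)} = \left(6 + X\right) \left(10 + X\right)$ ($r{\left(X \right)} = \left(10 + X\right) \left(6 + X\right) = \left(6 + X\right) \left(10 + X\right)$)
$r{\left(j \right)} \left(-86 + \left(1 \left(-1\right) - 8\right)\right) = \left(60 + \left(-29\right)^{2} + 16 \left(-29\right)\right) \left(-86 + \left(1 \left(-1\right) - 8\right)\right) = \left(60 + 841 - 464\right) \left(-86 - 9\right) = 437 \left(-86 - 9\right) = 437 \left(-95\right) = -41515$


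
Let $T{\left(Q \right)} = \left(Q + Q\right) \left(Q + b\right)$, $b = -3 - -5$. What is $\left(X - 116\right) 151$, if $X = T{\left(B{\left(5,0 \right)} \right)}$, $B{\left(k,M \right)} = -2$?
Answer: $-17516$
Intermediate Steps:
$b = 2$ ($b = -3 + 5 = 2$)
$T{\left(Q \right)} = 2 Q \left(2 + Q\right)$ ($T{\left(Q \right)} = \left(Q + Q\right) \left(Q + 2\right) = 2 Q \left(2 + Q\right)$)
$X = 0$ ($X = 2 \left(-2\right) \left(2 - 2\right) = 2 \left(-2\right) 0 = 0$)
$\left(X - 116\right) 151 = \left(0 - 116\right) 151 = \left(-116\right) 151 = -17516$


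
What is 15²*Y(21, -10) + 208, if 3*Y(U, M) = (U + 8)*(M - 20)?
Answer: -65042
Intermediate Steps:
Y(U, M) = (-20 + M)*(8 + U)/3 (Y(U, M) = ((U + 8)*(M - 20))/3 = ((8 + U)*(-20 + M))/3 = ((-20 + M)*(8 + U))/3 = (-20 + M)*(8 + U)/3)
15²*Y(21, -10) + 208 = 15²*(-160/3 - 20/3*21 + (8/3)*(-10) + (⅓)*(-10)*21) + 208 = 225*(-160/3 - 140 - 80/3 - 70) + 208 = 225*(-290) + 208 = -65250 + 208 = -65042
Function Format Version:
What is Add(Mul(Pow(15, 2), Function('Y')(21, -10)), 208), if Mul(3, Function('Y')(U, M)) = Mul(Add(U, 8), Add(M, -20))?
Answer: -65042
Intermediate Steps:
Function('Y')(U, M) = Mul(Rational(1, 3), Add(-20, M), Add(8, U)) (Function('Y')(U, M) = Mul(Rational(1, 3), Mul(Add(U, 8), Add(M, -20))) = Mul(Rational(1, 3), Mul(Add(8, U), Add(-20, M))) = Mul(Rational(1, 3), Mul(Add(-20, M), Add(8, U))) = Mul(Rational(1, 3), Add(-20, M), Add(8, U)))
Add(Mul(Pow(15, 2), Function('Y')(21, -10)), 208) = Add(Mul(Pow(15, 2), Add(Rational(-160, 3), Mul(Rational(-20, 3), 21), Mul(Rational(8, 3), -10), Mul(Rational(1, 3), -10, 21))), 208) = Add(Mul(225, Add(Rational(-160, 3), -140, Rational(-80, 3), -70)), 208) = Add(Mul(225, -290), 208) = Add(-65250, 208) = -65042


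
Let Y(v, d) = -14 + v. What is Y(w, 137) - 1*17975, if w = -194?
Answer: -18183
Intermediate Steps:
Y(w, 137) - 1*17975 = (-14 - 194) - 1*17975 = -208 - 17975 = -18183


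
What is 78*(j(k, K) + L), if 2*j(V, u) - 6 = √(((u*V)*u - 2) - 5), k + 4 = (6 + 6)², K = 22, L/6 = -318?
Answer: -148590 + 39*√67753 ≈ -1.3844e+5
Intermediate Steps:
L = -1908 (L = 6*(-318) = -1908)
k = 140 (k = -4 + (6 + 6)² = -4 + 12² = -4 + 144 = 140)
j(V, u) = 3 + √(-7 + V*u²)/2 (j(V, u) = 3 + √(((u*V)*u - 2) - 5)/2 = 3 + √(((V*u)*u - 2) - 5)/2 = 3 + √((V*u² - 2) - 5)/2 = 3 + √((-2 + V*u²) - 5)/2 = 3 + √(-7 + V*u²)/2)
78*(j(k, K) + L) = 78*((3 + √(-7 + 140*22²)/2) - 1908) = 78*((3 + √(-7 + 140*484)/2) - 1908) = 78*((3 + √(-7 + 67760)/2) - 1908) = 78*((3 + √67753/2) - 1908) = 78*(-1905 + √67753/2) = -148590 + 39*√67753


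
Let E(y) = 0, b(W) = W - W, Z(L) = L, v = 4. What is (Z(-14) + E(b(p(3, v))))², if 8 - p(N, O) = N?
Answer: 196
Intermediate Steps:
p(N, O) = 8 - N
b(W) = 0
(Z(-14) + E(b(p(3, v))))² = (-14 + 0)² = (-14)² = 196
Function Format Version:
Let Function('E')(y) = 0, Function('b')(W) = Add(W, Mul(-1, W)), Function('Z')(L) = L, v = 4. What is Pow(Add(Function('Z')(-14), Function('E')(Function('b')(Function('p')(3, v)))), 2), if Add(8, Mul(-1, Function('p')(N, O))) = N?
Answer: 196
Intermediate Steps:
Function('p')(N, O) = Add(8, Mul(-1, N))
Function('b')(W) = 0
Pow(Add(Function('Z')(-14), Function('E')(Function('b')(Function('p')(3, v)))), 2) = Pow(Add(-14, 0), 2) = Pow(-14, 2) = 196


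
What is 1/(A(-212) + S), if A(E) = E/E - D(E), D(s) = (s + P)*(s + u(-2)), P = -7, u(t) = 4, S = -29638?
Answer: -1/75189 ≈ -1.3300e-5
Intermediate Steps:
D(s) = (-7 + s)*(4 + s) (D(s) = (s - 7)*(s + 4) = (-7 + s)*(4 + s))
A(E) = 29 - E² + 3*E (A(E) = E/E - (-28 + E² - 3*E) = 1 + (28 - E² + 3*E) = 29 - E² + 3*E)
1/(A(-212) + S) = 1/((29 - 1*(-212)² + 3*(-212)) - 29638) = 1/((29 - 1*44944 - 636) - 29638) = 1/((29 - 44944 - 636) - 29638) = 1/(-45551 - 29638) = 1/(-75189) = -1/75189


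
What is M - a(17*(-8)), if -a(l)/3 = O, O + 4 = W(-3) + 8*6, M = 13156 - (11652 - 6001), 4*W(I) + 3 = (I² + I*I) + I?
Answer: 7646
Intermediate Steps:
W(I) = -¾ + I²/2 + I/4 (W(I) = -¾ + ((I² + I*I) + I)/4 = -¾ + ((I² + I²) + I)/4 = -¾ + (2*I² + I)/4 = -¾ + (I + 2*I²)/4 = -¾ + (I²/2 + I/4) = -¾ + I²/2 + I/4)
M = 7505 (M = 13156 - 1*5651 = 13156 - 5651 = 7505)
O = 47 (O = -4 + ((-¾ + (½)*(-3)² + (¼)*(-3)) + 8*6) = -4 + ((-¾ + (½)*9 - ¾) + 48) = -4 + ((-¾ + 9/2 - ¾) + 48) = -4 + (3 + 48) = -4 + 51 = 47)
a(l) = -141 (a(l) = -3*47 = -141)
M - a(17*(-8)) = 7505 - 1*(-141) = 7505 + 141 = 7646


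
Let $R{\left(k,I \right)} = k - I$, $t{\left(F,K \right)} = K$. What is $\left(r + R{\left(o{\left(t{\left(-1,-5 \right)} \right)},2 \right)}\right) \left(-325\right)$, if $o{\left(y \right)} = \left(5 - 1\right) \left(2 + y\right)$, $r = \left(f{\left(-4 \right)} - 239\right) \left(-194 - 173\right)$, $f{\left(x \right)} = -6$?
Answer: $-29217825$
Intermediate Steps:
$r = 89915$ ($r = \left(-6 - 239\right) \left(-194 - 173\right) = \left(-245\right) \left(-367\right) = 89915$)
$o{\left(y \right)} = 8 + 4 y$ ($o{\left(y \right)} = \left(5 - 1\right) \left(2 + y\right) = 4 \left(2 + y\right) = 8 + 4 y$)
$\left(r + R{\left(o{\left(t{\left(-1,-5 \right)} \right)},2 \right)}\right) \left(-325\right) = \left(89915 + \left(\left(8 + 4 \left(-5\right)\right) - 2\right)\right) \left(-325\right) = \left(89915 + \left(\left(8 - 20\right) - 2\right)\right) \left(-325\right) = \left(89915 - 14\right) \left(-325\right) = 89901 \left(-325\right) = -29217825$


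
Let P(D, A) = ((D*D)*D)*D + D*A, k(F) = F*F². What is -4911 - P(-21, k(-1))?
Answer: -199413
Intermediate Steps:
k(F) = F³
P(D, A) = D⁴ + A*D (P(D, A) = (D²*D)*D + A*D = D³*D + A*D = D⁴ + A*D)
-4911 - P(-21, k(-1)) = -4911 - (-21)*((-1)³ + (-21)³) = -4911 - (-21)*(-1 - 9261) = -4911 - (-21)*(-9262) = -4911 - 1*194502 = -4911 - 194502 = -199413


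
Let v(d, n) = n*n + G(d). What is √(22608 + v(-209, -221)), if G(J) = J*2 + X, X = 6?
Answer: 9*√877 ≈ 266.53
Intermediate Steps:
G(J) = 6 + 2*J (G(J) = J*2 + 6 = 2*J + 6 = 6 + 2*J)
v(d, n) = 6 + n² + 2*d (v(d, n) = n*n + (6 + 2*d) = n² + (6 + 2*d) = 6 + n² + 2*d)
√(22608 + v(-209, -221)) = √(22608 + (6 + (-221)² + 2*(-209))) = √(22608 + (6 + 48841 - 418)) = √(22608 + 48429) = √71037 = 9*√877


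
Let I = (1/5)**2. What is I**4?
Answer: 1/390625 ≈ 2.5600e-6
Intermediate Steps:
I = 1/25 (I = (1*(1/5))**2 = (1/5)**2 = 1/25 ≈ 0.040000)
I**4 = (1/25)**4 = 1/390625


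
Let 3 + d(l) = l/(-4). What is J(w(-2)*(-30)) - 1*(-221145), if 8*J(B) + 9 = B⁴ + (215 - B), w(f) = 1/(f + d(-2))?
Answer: 71739053/324 ≈ 2.2142e+5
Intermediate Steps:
d(l) = -3 - l/4 (d(l) = -3 + l/(-4) = -3 + l*(-¼) = -3 - l/4)
w(f) = 1/(-5/2 + f) (w(f) = 1/(f + (-3 - ¼*(-2))) = 1/(f + (-3 + ½)) = 1/(f - 5/2) = 1/(-5/2 + f))
J(B) = 103/4 - B/8 + B⁴/8 (J(B) = -9/8 + (B⁴ + (215 - B))/8 = -9/8 + (215 + B⁴ - B)/8 = -9/8 + (215/8 - B/8 + B⁴/8) = 103/4 - B/8 + B⁴/8)
J(w(-2)*(-30)) - 1*(-221145) = (103/4 - 2/(-5 + 2*(-2))*(-30)/8 + ((2/(-5 + 2*(-2)))*(-30))⁴/8) - 1*(-221145) = (103/4 - 2/(-5 - 4)*(-30)/8 + ((2/(-5 - 4))*(-30))⁴/8) + 221145 = (103/4 - 2/(-9)*(-30)/8 + ((2/(-9))*(-30))⁴/8) + 221145 = (103/4 - 2*(-⅑)*(-30)/8 + ((2*(-⅑))*(-30))⁴/8) + 221145 = (103/4 - (-1)*(-30)/36 + (-2/9*(-30))⁴/8) + 221145 = (103/4 - ⅛*20/3 + (20/3)⁴/8) + 221145 = (103/4 - ⅚ + (⅛)*(160000/81)) + 221145 = (103/4 - ⅚ + 20000/81) + 221145 = 88073/324 + 221145 = 71739053/324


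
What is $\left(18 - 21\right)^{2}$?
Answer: $9$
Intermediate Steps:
$\left(18 - 21\right)^{2} = \left(-3\right)^{2} = 9$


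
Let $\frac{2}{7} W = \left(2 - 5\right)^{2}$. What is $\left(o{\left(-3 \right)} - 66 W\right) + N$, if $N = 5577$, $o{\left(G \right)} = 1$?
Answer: $3499$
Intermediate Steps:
$W = \frac{63}{2}$ ($W = \frac{7 \left(2 - 5\right)^{2}}{2} = \frac{7 \left(-3\right)^{2}}{2} = \frac{7}{2} \cdot 9 = \frac{63}{2} \approx 31.5$)
$\left(o{\left(-3 \right)} - 66 W\right) + N = \left(1 - 2079\right) + 5577 = -2078 + 5577 = 3499$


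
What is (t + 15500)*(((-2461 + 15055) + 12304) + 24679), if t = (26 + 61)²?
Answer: 1143691813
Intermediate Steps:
t = 7569 (t = 87² = 7569)
(t + 15500)*(((-2461 + 15055) + 12304) + 24679) = (7569 + 15500)*(((-2461 + 15055) + 12304) + 24679) = 23069*((12594 + 12304) + 24679) = 23069*(24898 + 24679) = 23069*49577 = 1143691813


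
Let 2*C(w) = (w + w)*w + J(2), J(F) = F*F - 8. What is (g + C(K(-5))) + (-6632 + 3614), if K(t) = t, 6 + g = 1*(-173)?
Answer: -3174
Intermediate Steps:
g = -179 (g = -6 + 1*(-173) = -6 - 173 = -179)
J(F) = -8 + F**2 (J(F) = F**2 - 8 = -8 + F**2)
C(w) = -2 + w**2 (C(w) = ((w + w)*w + (-8 + 2**2))/2 = ((2*w)*w + (-8 + 4))/2 = (2*w**2 - 4)/2 = (-4 + 2*w**2)/2 = -2 + w**2)
(g + C(K(-5))) + (-6632 + 3614) = (-179 + (-2 + (-5)**2)) + (-6632 + 3614) = (-179 + (-2 + 25)) - 3018 = (-179 + 23) - 3018 = -156 - 3018 = -3174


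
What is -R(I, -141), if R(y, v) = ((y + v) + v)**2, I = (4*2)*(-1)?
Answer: -84100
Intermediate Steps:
I = -8 (I = 8*(-1) = -8)
R(y, v) = (y + 2*v)**2 (R(y, v) = ((v + y) + v)**2 = (y + 2*v)**2)
-R(I, -141) = -(-8 + 2*(-141))**2 = -(-8 - 282)**2 = -1*(-290)**2 = -1*84100 = -84100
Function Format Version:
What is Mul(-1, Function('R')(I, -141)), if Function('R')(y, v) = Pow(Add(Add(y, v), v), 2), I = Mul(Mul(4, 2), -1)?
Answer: -84100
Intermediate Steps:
I = -8 (I = Mul(8, -1) = -8)
Function('R')(y, v) = Pow(Add(y, Mul(2, v)), 2) (Function('R')(y, v) = Pow(Add(Add(v, y), v), 2) = Pow(Add(y, Mul(2, v)), 2))
Mul(-1, Function('R')(I, -141)) = Mul(-1, Pow(Add(-8, Mul(2, -141)), 2)) = Mul(-1, Pow(Add(-8, -282), 2)) = Mul(-1, Pow(-290, 2)) = Mul(-1, 84100) = -84100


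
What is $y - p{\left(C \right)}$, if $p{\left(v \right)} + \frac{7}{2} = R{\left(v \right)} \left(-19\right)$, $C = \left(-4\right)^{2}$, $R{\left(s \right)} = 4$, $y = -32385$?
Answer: $- \frac{64611}{2} \approx -32306.0$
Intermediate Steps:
$C = 16$
$p{\left(v \right)} = - \frac{159}{2}$ ($p{\left(v \right)} = - \frac{7}{2} + 4 \left(-19\right) = - \frac{7}{2} - 76 = - \frac{159}{2}$)
$y - p{\left(C \right)} = -32385 - - \frac{159}{2} = -32385 + \frac{159}{2} = - \frac{64611}{2}$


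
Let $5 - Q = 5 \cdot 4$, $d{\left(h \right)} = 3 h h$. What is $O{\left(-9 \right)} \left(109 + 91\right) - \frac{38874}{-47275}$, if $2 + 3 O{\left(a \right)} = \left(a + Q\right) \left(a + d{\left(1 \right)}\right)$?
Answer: $\frac{43313762}{4575} \approx 9467.5$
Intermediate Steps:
$d{\left(h \right)} = 3 h^{2}$
$Q = -15$ ($Q = 5 - 5 \cdot 4 = 5 - 20 = -15$)
$O{\left(a \right)} = - \frac{2}{3} + \frac{\left(-15 + a\right) \left(3 + a\right)}{3}$ ($O{\left(a \right)} = - \frac{2}{3} + \frac{\left(a - 15\right) \left(a + 3 \cdot 1^{2}\right)}{3} = - \frac{2}{3} + \frac{\left(-15 + a\right) \left(a + 3 \cdot 1\right)}{3} = - \frac{2}{3} + \frac{\left(-15 + a\right) \left(a + 3\right)}{3} = - \frac{2}{3} + \frac{\left(-15 + a\right) \left(3 + a\right)}{3}$)
$O{\left(-9 \right)} \left(109 + 91\right) - \frac{38874}{-47275} = \left(- \frac{47}{3} - -36 + \frac{\left(-9\right)^{2}}{3}\right) \left(109 + 91\right) - \frac{38874}{-47275} = \left(- \frac{47}{3} + 36 + \frac{1}{3} \cdot 81\right) 200 - 38874 \left(- \frac{1}{47275}\right) = \left(- \frac{47}{3} + 36 + 27\right) 200 - - \frac{1254}{1525} = \frac{142}{3} \cdot 200 + \frac{1254}{1525} = \frac{28400}{3} + \frac{1254}{1525} = \frac{43313762}{4575}$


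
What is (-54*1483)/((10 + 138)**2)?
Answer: -40041/10952 ≈ -3.6560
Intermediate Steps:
(-54*1483)/((10 + 138)**2) = -80082/(148**2) = -80082/21904 = -80082*1/21904 = -40041/10952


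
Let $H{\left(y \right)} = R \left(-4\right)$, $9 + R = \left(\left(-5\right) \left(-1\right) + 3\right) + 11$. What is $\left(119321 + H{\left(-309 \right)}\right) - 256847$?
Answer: $-137566$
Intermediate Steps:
$R = 10$ ($R = -9 + \left(\left(\left(-5\right) \left(-1\right) + 3\right) + 11\right) = -9 + \left(\left(5 + 3\right) + 11\right) = -9 + \left(8 + 11\right) = -9 + 19 = 10$)
$H{\left(y \right)} = -40$ ($H{\left(y \right)} = 10 \left(-4\right) = -40$)
$\left(119321 + H{\left(-309 \right)}\right) - 256847 = \left(119321 - 40\right) - 256847 = 119281 - 256847 = -137566$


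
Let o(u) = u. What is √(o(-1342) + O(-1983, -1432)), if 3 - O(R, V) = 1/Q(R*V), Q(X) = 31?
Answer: I*√1286810/31 ≈ 36.593*I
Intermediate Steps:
O(R, V) = 92/31 (O(R, V) = 3 - 1/31 = 92/31)
√(o(-1342) + O(-1983, -1432)) = √(-1342 + 92/31) = √(-41510/31) = I*√1286810/31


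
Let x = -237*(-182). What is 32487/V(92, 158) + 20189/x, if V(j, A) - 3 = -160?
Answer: -107548045/520926 ≈ -206.46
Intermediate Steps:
x = 43134
V(j, A) = -157 (V(j, A) = 3 - 160 = -157)
32487/V(92, 158) + 20189/x = 32487/(-157) + 20189/43134 = 32487*(-1/157) + 20189*(1/43134) = -32487/157 + 1553/3318 = -107548045/520926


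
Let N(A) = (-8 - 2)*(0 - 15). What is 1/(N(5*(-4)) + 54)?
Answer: 1/204 ≈ 0.0049020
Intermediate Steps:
N(A) = 150 (N(A) = -10*(-15) = 150)
1/(N(5*(-4)) + 54) = 1/(150 + 54) = 1/204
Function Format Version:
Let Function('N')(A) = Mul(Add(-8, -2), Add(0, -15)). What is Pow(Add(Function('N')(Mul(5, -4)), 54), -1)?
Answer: Rational(1, 204) ≈ 0.0049020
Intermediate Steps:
Function('N')(A) = 150 (Function('N')(A) = Mul(-10, -15) = 150)
Pow(Add(Function('N')(Mul(5, -4)), 54), -1) = Pow(Add(150, 54), -1) = Pow(204, -1) = Rational(1, 204)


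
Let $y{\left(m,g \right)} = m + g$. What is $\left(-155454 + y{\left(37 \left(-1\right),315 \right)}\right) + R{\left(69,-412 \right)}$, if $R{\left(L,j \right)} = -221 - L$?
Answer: $-155466$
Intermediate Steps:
$y{\left(m,g \right)} = g + m$
$\left(-155454 + y{\left(37 \left(-1\right),315 \right)}\right) + R{\left(69,-412 \right)} = \left(-155454 + \left(315 + 37 \left(-1\right)\right)\right) - 290 = \left(-155454 + \left(315 - 37\right)\right) - 290 = \left(-155454 + 278\right) - 290 = -155176 - 290 = -155466$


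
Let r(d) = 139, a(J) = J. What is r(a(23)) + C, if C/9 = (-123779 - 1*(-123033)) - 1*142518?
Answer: -1289237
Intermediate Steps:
C = -1289376 (C = 9*((-123779 - 1*(-123033)) - 1*142518) = 9*((-123779 + 123033) - 142518) = 9*(-746 - 142518) = 9*(-143264) = -1289376)
r(a(23)) + C = 139 - 1289376 = -1289237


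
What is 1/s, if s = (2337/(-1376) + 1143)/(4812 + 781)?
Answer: 7695968/1570431 ≈ 4.9005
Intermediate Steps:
s = 1570431/7695968 (s = (2337*(-1/1376) + 1143)/5593 = (-2337/1376 + 1143)*(1/5593) = (1570431/1376)*(1/5593) = 1570431/7695968 ≈ 0.20406)
1/s = 1/(1570431/7695968) = 7695968/1570431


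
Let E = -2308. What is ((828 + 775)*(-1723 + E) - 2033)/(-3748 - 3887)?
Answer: 6463726/7635 ≈ 846.59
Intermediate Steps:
((828 + 775)*(-1723 + E) - 2033)/(-3748 - 3887) = ((828 + 775)*(-1723 - 2308) - 2033)/(-3748 - 3887) = (1603*(-4031) - 2033)/(-7635) = (-6461693 - 2033)*(-1/7635) = -6463726*(-1/7635) = 6463726/7635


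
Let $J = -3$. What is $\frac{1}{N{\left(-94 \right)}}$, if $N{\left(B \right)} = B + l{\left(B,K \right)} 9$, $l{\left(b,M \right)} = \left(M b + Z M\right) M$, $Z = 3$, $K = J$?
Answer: $- \frac{1}{7465} \approx -0.00013396$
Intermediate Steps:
$K = -3$
$l{\left(b,M \right)} = M \left(3 M + M b\right)$ ($l{\left(b,M \right)} = \left(M b + 3 M\right) M = \left(3 M + M b\right) M = M \left(3 M + M b\right)$)
$N{\left(B \right)} = 243 + 82 B$ ($N{\left(B \right)} = B + \left(-3\right)^{2} \left(3 + B\right) 9 = B + 9 \left(3 + B\right) 9 = B + \left(27 + 9 B\right) 9 = B + \left(243 + 81 B\right) = 243 + 82 B$)
$\frac{1}{N{\left(-94 \right)}} = \frac{1}{243 + 82 \left(-94\right)} = \frac{1}{243 - 7708} = \frac{1}{-7465} = - \frac{1}{7465}$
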